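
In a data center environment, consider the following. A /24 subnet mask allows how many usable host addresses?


Given: subnet mask /24
Host bits = 32 - 24 = 8
Total addresses = 2^8 = 256
Usable hosts = 256 - 2 (network + broadcast) = 254

254


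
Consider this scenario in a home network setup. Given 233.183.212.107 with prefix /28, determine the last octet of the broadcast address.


Given: IP = 233.183.212.107, prefix = /28
Host bits = 32 - 28 = 4
Network last octet = 107 AND mask = 96
Host part size = 2^4 - 1 = 15
Broadcast last octet = 96 OR 15 = 111

111


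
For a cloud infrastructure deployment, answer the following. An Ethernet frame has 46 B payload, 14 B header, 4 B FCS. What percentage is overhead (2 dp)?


Given: payload = 46 B, header = 14 B, trailer = 4 B
Overhead bytes = header + trailer = 14 + 4 = 18
Total frame = payload + overhead = 46 + 18 = 64
Overhead % = 18 / 64 * 100 = 28.1250% -> 28.13% (2 dp)

28.13


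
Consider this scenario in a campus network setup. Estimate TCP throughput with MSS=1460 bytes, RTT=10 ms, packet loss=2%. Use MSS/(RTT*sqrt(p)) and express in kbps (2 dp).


Given: MSS = 1460 bytes, RTT = 10 ms, loss = 2%
RTT in seconds = 10 / 1000 = 0.01
Loss rate = 2% = 0.02
sqrt(loss) = sqrt(0.02) = 0.141421356237
Throughput (bytes/s) = 1460 / (0.01 * 0.141421356237) = 1032375.9005
Throughput (kbps) = 1032375.9005 * 8 / 1000 = 8259.007204 -> 8259.01 kbps (2 dp)

8259.01


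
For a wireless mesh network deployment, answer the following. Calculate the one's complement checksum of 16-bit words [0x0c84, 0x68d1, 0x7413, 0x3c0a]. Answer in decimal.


Given words: [0x0c84, 0x68d1, 0x7413, 0x3c0a]
Step 1: Sum all words
Raw sum = 3204 + 26833 + 29715 + 15370 = 75122
Step 2: Fold carry: (9586 + 1) = 9587
One's complement = ~9587 & 0xFFFF = 55948

55948


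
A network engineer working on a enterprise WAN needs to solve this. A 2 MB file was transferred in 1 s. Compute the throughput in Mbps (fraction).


Given: file = 2 MB, time = 1 s
File in Mb = 2 * 8 = 16 Mb
Throughput = 16 / 1 Mbps
Throughput = 16 Mbps

16


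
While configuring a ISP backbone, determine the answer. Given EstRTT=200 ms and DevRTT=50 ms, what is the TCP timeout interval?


Given: EstRTT = 200 ms, DevRTT = 50 ms
Timeout = EstRTT + 4 * DevRTT
4 * DevRTT = 4 * 50 = 200
Timeout = 200 + 200 = 400 ms

400


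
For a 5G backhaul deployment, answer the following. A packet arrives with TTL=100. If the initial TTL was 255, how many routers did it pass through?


Given: initial TTL = 255, received TTL = 100
Hops = initial TTL - received TTL
Hops = 255 - 100 = 155

155


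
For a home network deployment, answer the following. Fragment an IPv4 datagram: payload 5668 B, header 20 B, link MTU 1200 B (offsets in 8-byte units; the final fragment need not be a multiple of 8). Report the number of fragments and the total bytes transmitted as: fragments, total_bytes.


Max data per non-final fragment = floor((MTU - header)/8)*8 = floor((1200 - 20)/8)*8 = floor(1180/8)*8 = 1176 B
Final fragment needs no 8-byte alignment: it can carry up to MTU - header = 1180 B
Non-final fragments needed = ceil((payload - 1180) / 1176) = ceil(4488/1176) = ceil(3.8163) = 4
Number of fragments = 4 + 1 = 5
Fragment sizes (data): 4 * 1176 B + 964 B (last, 964 <= 1180 OK)
Total bytes sent = payload + n_frags * header = 5668 + 5*20 = 5668 + 100 = 5768 B

5, 5768


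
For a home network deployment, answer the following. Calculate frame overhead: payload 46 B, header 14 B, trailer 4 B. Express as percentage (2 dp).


Given: payload = 46 B, header = 14 B, trailer = 4 B
Overhead bytes = header + trailer = 14 + 4 = 18
Total frame = payload + overhead = 46 + 18 = 64
Overhead % = 18 / 64 * 100 = 28.1250% -> 28.13% (2 dp)

28.13


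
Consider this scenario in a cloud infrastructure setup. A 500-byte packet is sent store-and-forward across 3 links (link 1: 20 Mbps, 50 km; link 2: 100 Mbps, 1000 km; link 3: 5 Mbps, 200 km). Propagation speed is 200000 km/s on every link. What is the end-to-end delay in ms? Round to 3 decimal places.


Packet = 500 bytes = 4000 bits. Store-and-forward: sum (t_trans + t_prop) per link.
Link 1: t_trans = 4000/(20*10^6) s = 0.2000 ms; t_prop = 50/200000 s = 0.2500 ms; subtotal = 0.4500 ms
Link 2: t_trans = 4000/(100*10^6) s = 0.0400 ms; t_prop = 1000/200000 s = 5.0000 ms; subtotal = 5.0400 ms
Link 3: t_trans = 4000/(5*10^6) s = 0.8000 ms; t_prop = 200/200000 s = 1.0000 ms; subtotal = 1.8000 ms
End-to-end = 0.4500 + 5.0400 + 1.8000 = 7.2900 ms -> 7.290 ms (3 dp)

7.290


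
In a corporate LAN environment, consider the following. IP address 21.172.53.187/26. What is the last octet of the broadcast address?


Given: IP = 21.172.53.187, prefix = /26
Host bits = 32 - 26 = 6
Network last octet = 187 AND mask = 128
Host part size = 2^6 - 1 = 63
Broadcast last octet = 128 OR 63 = 191

191


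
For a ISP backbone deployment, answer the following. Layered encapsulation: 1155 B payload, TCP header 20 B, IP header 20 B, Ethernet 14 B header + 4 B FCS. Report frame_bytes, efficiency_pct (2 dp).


TCP segment = 1155 + 20 = 1175 B
IP packet = 1175 + 20 = 1195 B
Ethernet frame = 1195 + 14 + 4 = 1213 B
Efficiency = app / frame = 1155 / 1213 = 0.952185 = 95.2185% -> 95.22% (2 dp)

1213, 95.22


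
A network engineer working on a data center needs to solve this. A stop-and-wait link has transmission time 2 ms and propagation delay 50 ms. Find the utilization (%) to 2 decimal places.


Given: Ttrans = 2 ms, Tprop = 50 ms
RTT = 2 * Tprop = 2 * 50 = 100 ms
U = Ttrans / (Ttrans + RTT)
U = 2 / (2 + 100)
U = 2 / 102 = 0.019608
U% = 1.96%

1.96


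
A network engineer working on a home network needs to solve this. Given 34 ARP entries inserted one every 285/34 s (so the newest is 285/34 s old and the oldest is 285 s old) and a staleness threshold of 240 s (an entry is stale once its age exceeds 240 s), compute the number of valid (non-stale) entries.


Ages are k * 285/34 s for k = 1..34 (spacing = 8.3824 s).
Entry k is valid iff k * 285/34 <= 240 iff k <= 34 * 240 / 285 = 28.6316
n_valid = floor(28.6316) = 28
(n_stale = 34 - 28 = 6)

28


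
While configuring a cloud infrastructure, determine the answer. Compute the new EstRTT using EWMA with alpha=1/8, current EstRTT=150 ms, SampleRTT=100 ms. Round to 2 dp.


Given: EstRTT = 150 ms, SampleRTT = 100 ms, alpha = 1/8
New EstRTT = (1 - alpha) * EstRTT + alpha * SampleRTT
(7/8) * 150 = 131.25
(1/8) * 100 = 12.5
New EstRTT = 131.25 + 12.5 = 143.75 ms -> 143.75 ms (2 dp)

143.75


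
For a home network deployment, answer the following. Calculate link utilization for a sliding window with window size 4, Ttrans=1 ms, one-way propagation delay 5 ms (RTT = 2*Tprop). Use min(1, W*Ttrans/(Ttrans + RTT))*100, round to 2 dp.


Given: W = 4, Ttrans = 1 ms, RTT = 10 ms (= 2 * Tprop, Tprop = 5 ms)
Cycle time = Ttrans + RTT = 1 + 10 = 11 ms (first packet sent until its ACK returns)
W * Ttrans = 4 * 1 = 4 ms of sending per cycle
W * Ttrans / (Ttrans + RTT) = 4 / 11 = 0.363636
U = min(1, 0.363636) = 0.363636
U% = 36.36%

36.36


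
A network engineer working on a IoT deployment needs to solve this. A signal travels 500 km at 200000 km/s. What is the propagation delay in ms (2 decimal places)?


Given: distance = 500 km, speed = 200000 km/s
Delay = distance / speed = 500 / 200000 seconds
Delay in ms = 500 * 1000 / 200000
Delay = 2.5000 ms
Rounded to 2 dp = 2.50 ms

2.50


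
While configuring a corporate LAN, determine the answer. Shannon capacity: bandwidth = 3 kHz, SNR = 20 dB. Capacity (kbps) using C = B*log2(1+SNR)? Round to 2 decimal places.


Given: B = 3 kHz, SNR = 20 dB
SNR linear = 10^(20/10) = 100
1 + SNR = 101
log2(101) = 6.6582114828
C = 3 * 1000 * 6.6582114828 = 19974.6344 bps
C = 19.974634 kbps -> 19.97 kbps (2 dp)

19.97


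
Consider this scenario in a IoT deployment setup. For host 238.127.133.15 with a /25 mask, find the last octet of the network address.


Given: IP = 238.127.133.15, prefix = /25
Subnet mask = 255.255.255.128
Last octet of IP: 15
Last octet of mask: 128
Network last octet = 15 AND 128 = 0

0


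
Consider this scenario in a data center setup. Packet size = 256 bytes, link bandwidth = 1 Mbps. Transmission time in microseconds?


Given: packet = 256 bytes, bandwidth = 1 Mbps
Packet in bits = 256 * 8 = 2048 bits
Bandwidth = 1 * 10^6 = 1000000 bps
Time = 2048 / 1000000 seconds
Time in us = 2048 * 10^6 / 1000000 = 2048

2048


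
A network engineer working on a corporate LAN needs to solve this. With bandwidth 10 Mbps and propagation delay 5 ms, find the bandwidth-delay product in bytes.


Given: bandwidth = 10 Mbps, delay = 5 ms
BDP in bits = 10 * 10^6 * 5 / 1000
BDP in bits = 50000
BDP in bytes = 50000 / 8 = 6250

6250


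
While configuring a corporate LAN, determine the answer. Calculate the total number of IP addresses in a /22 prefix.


Given: CIDR prefix /22
Host bits = 32 - 22 = 10
Total addresses = 2^10 = 1024

1024


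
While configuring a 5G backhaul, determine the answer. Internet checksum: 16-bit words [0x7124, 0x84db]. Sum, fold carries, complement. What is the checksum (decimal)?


Given words: [0x7124, 0x84db]
Step 1: Sum all words
Raw sum = 28964 + 34011 = 62975
One's complement = ~62975 & 0xFFFF = 2560

2560


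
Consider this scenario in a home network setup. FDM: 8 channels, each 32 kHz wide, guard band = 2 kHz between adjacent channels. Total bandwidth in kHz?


Given: 8 channels, 32 kHz each, guard = 2 kHz
Channel bandwidth = 8 * 32 = 256 kHz
Guard bands = 7 gaps * 2 kHz = 14 kHz
Total = 256 + 14 = 270 kHz

270


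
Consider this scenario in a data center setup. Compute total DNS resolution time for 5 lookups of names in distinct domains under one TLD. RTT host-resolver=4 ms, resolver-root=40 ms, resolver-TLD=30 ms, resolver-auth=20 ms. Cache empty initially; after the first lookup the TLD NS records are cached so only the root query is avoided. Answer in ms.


Lookup 1 (cold cache): local + root + TLD + auth = 4 + 40 + 30 + 20 = 94 ms
Lookups 2..5 (TLD NS cached -> skip root; new domain -> still ask TLD and auth): local + TLD + auth = 4 + 30 + 20 = 54 ms each
Remaining 4 lookups: 4 * 54 = 216 ms
Total = 94 + 216 = 310 ms

310


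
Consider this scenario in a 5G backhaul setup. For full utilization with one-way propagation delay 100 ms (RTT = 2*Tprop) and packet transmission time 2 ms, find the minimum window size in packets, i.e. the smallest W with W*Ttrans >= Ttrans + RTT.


Given: Ttrans = 2 ms, RTT = 200 ms (= 2 * Tprop, Tprop = 100 ms)
Time until first ACK returns = Ttrans + RTT = 2 + 200 = 202 ms
Need W * Ttrans >= Ttrans + RTT  ->  W >= (Ttrans + RTT) / Ttrans
(Ttrans + RTT) / Ttrans = 202 / 2 = 101
W_min = ceil(101) = 101

101


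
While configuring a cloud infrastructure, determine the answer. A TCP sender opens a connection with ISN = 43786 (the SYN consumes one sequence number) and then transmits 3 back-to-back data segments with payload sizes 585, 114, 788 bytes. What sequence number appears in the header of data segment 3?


The SYN occupies sequence number ISN = 43786, so the first data byte is ISN + 1 = 43787.
SEQ of data segment i = (ISN + 1) + sum of payload sizes of segments 1..i-1.
Segment 1: SEQ = 43787, payload = 585 bytes
Segment 2: SEQ = 44372, payload = 114 bytes
Segment 3: SEQ = 44486, payload = 788 bytes
SEQ of segment 3 = 43787 + 585 + 114 = 44486

44486


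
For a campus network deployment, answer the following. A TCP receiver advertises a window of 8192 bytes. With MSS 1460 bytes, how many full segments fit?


Given: RWND = 8192 bytes, MSS = 1460 bytes
Full segments = floor(RWND / MSS)
Full segments = floor(8192 / 1460)
Full segments = floor(5.611) = 5

5


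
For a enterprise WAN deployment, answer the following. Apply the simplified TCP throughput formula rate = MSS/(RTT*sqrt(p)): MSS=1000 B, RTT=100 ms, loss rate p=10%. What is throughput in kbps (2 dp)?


Given: MSS = 1000 bytes, RTT = 100 ms, loss = 10%
RTT in seconds = 100 / 1000 = 0.1
Loss rate = 10% = 0.1
sqrt(loss) = sqrt(0.1) = 0.316227766017
Throughput (bytes/s) = 1000 / (0.1 * 0.316227766017) = 31622.7766
Throughput (kbps) = 31622.7766 * 8 / 1000 = 252.982213 -> 252.98 kbps (2 dp)

252.98


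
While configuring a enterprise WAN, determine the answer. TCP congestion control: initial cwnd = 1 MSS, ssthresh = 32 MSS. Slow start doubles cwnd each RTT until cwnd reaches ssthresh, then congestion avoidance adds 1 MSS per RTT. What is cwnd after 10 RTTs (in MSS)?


RTT 0: cwnd = 1 MSS (initial)
RTT 1: cwnd = 2 MSS (slow start, doubled)
RTT 2: cwnd = 4 MSS (slow start, doubled)
RTT 3: cwnd = 8 MSS (slow start, doubled)
RTT 4: cwnd = 16 MSS (slow start, doubled)
RTT 5: cwnd = 32 MSS (slow start, doubled)
RTT 6: cwnd = 33 MSS (congestion avoidance, +1)
RTT 7: cwnd = 34 MSS (congestion avoidance, +1)
RTT 8: cwnd = 35 MSS (congestion avoidance, +1)
RTT 9: cwnd = 36 MSS (congestion avoidance, +1)
RTT 10: cwnd = 37 MSS (congestion avoidance, +1)

37


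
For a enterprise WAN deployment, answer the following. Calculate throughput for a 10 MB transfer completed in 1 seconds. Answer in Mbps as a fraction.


Given: file = 10 MB, time = 1 s
File in Mb = 10 * 8 = 80 Mb
Throughput = 80 / 1 Mbps
Throughput = 80 Mbps

80


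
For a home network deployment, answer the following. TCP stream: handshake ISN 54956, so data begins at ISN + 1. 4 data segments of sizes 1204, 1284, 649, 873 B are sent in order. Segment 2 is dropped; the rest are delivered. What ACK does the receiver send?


SYN uses sequence number 54956; first data byte = ISN + 1 = 54957.
Segment 1: SEQ = 54957, len = 1204 B, covers [54957, 56160]
Segment 2: SEQ = 56161, len = 1284 B, covers [56161, 57444] [LOST]
Segment 3: SEQ = 57445, len = 649 B, covers [57445, 58093]
Segment 4: SEQ = 58094, len = 873 B, covers [58094, 58966]
In-order data received: bytes [54957, 56160] (segments 1..1).
Segment 2 missing -> gap begins at byte 56161; later segments buffered out of order.
Cumulative ACK = next expected in-order byte = 54957 + 1204 = 56161

56161


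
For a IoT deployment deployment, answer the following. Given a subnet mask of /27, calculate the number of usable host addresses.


Given: subnet mask /27
Host bits = 32 - 27 = 5
Total addresses = 2^5 = 32
Usable hosts = 32 - 2 (network + broadcast) = 30

30


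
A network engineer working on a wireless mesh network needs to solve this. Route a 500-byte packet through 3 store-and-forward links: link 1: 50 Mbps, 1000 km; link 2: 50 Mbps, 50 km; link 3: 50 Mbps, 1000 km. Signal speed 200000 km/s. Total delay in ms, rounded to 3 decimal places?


Packet = 500 bytes = 4000 bits. Store-and-forward: sum (t_trans + t_prop) per link.
Link 1: t_trans = 4000/(50*10^6) s = 0.0800 ms; t_prop = 1000/200000 s = 5.0000 ms; subtotal = 5.0800 ms
Link 2: t_trans = 4000/(50*10^6) s = 0.0800 ms; t_prop = 50/200000 s = 0.2500 ms; subtotal = 0.3300 ms
Link 3: t_trans = 4000/(50*10^6) s = 0.0800 ms; t_prop = 1000/200000 s = 5.0000 ms; subtotal = 5.0800 ms
End-to-end = 5.0800 + 0.3300 + 5.0800 = 10.4900 ms -> 10.490 ms (3 dp)

10.490


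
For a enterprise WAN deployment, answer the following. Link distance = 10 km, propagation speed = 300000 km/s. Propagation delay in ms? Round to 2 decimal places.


Given: distance = 10 km, speed = 300000 km/s
Delay = distance / speed = 10 / 300000 seconds
Delay in ms = 10 * 1000 / 300000
Delay = 0.0333 ms
Rounded to 2 dp = 0.03 ms

0.03


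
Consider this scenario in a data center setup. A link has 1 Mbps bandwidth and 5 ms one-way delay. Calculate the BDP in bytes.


Given: bandwidth = 1 Mbps, delay = 5 ms
BDP in bits = 1 * 10^6 * 5 / 1000
BDP in bits = 5000
BDP in bytes = 5000 / 8 = 625

625


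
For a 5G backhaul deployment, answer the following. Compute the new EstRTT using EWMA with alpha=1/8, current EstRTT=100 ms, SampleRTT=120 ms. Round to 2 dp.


Given: EstRTT = 100 ms, SampleRTT = 120 ms, alpha = 1/8
New EstRTT = (1 - alpha) * EstRTT + alpha * SampleRTT
(7/8) * 100 = 87.5
(1/8) * 120 = 15
New EstRTT = 87.5 + 15 = 102.5 ms -> 102.50 ms (2 dp)

102.50


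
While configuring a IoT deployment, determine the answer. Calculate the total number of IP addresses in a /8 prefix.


Given: CIDR prefix /8
Host bits = 32 - 8 = 24
Total addresses = 2^24 = 16777216

16777216


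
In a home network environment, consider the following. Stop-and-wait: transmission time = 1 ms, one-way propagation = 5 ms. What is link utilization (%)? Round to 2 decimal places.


Given: Ttrans = 1 ms, Tprop = 5 ms
RTT = 2 * Tprop = 2 * 5 = 10 ms
U = Ttrans / (Ttrans + RTT)
U = 1 / (1 + 10)
U = 1 / 11 = 0.090909
U% = 9.09%

9.09


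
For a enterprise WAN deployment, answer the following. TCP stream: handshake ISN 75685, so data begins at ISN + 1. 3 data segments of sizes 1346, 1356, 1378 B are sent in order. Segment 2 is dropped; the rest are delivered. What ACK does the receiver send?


SYN uses sequence number 75685; first data byte = ISN + 1 = 75686.
Segment 1: SEQ = 75686, len = 1346 B, covers [75686, 77031]
Segment 2: SEQ = 77032, len = 1356 B, covers [77032, 78387] [LOST]
Segment 3: SEQ = 78388, len = 1378 B, covers [78388, 79765]
In-order data received: bytes [75686, 77031] (segments 1..1).
Segment 2 missing -> gap begins at byte 77032; later segments buffered out of order.
Cumulative ACK = next expected in-order byte = 75686 + 1346 = 77032

77032


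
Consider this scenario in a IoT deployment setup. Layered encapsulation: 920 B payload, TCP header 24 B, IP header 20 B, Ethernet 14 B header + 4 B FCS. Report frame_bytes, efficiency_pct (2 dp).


TCP segment = 920 + 24 = 944 B
IP packet = 944 + 20 = 964 B
Ethernet frame = 964 + 14 + 4 = 982 B
Efficiency = app / frame = 920 / 982 = 0.936864 = 93.6864% -> 93.69% (2 dp)

982, 93.69


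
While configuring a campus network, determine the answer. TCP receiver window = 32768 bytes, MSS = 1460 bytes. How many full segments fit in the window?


Given: RWND = 32768 bytes, MSS = 1460 bytes
Full segments = floor(RWND / MSS)
Full segments = floor(32768 / 1460)
Full segments = floor(22.4438) = 22

22


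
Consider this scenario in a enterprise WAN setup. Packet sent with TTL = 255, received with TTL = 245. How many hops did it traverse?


Given: initial TTL = 255, received TTL = 245
Hops = initial TTL - received TTL
Hops = 255 - 245 = 10

10


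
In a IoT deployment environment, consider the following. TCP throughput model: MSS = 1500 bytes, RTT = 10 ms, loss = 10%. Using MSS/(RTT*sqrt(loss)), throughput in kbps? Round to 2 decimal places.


Given: MSS = 1500 bytes, RTT = 10 ms, loss = 10%
RTT in seconds = 10 / 1000 = 0.01
Loss rate = 10% = 0.1
sqrt(loss) = sqrt(0.1) = 0.316227766017
Throughput (bytes/s) = 1500 / (0.01 * 0.316227766017) = 474341.6490
Throughput (kbps) = 474341.6490 * 8 / 1000 = 3794.733192 -> 3794.73 kbps (2 dp)

3794.73


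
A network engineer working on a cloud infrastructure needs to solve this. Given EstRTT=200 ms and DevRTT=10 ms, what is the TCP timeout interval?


Given: EstRTT = 200 ms, DevRTT = 10 ms
Timeout = EstRTT + 4 * DevRTT
4 * DevRTT = 4 * 10 = 40
Timeout = 200 + 40 = 240 ms

240


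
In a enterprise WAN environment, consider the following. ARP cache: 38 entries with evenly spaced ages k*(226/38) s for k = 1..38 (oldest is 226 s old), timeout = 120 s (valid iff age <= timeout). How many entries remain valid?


Ages are k * 226/38 s for k = 1..38 (spacing = 5.9474 s).
Entry k is valid iff k * 226/38 <= 120 iff k <= 38 * 120 / 226 = 20.1770
n_valid = floor(20.1770) = 20
(n_stale = 38 - 20 = 18)

20


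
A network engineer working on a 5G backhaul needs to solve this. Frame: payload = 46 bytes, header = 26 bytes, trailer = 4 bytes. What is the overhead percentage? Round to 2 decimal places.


Given: payload = 46 B, header = 26 B, trailer = 4 B
Overhead bytes = header + trailer = 26 + 4 = 30
Total frame = payload + overhead = 46 + 30 = 76
Overhead % = 30 / 76 * 100 = 39.4737% -> 39.47% (2 dp)

39.47


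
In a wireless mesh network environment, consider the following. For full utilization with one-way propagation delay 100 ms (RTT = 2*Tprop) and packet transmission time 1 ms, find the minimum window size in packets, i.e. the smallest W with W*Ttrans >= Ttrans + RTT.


Given: Ttrans = 1 ms, RTT = 200 ms (= 2 * Tprop, Tprop = 100 ms)
Time until first ACK returns = Ttrans + RTT = 1 + 200 = 201 ms
Need W * Ttrans >= Ttrans + RTT  ->  W >= (Ttrans + RTT) / Ttrans
(Ttrans + RTT) / Ttrans = 201 / 1 = 201
W_min = ceil(201) = 201

201


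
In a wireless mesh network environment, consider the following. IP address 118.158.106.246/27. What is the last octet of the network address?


Given: IP = 118.158.106.246, prefix = /27
Subnet mask = 255.255.255.224
Last octet of IP: 246
Last octet of mask: 224
Network last octet = 246 AND 224 = 224

224


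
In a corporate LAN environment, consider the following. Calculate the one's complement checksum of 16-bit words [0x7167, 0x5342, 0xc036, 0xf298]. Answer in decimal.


Given words: [0x7167, 0x5342, 0xc036, 0xf298]
Step 1: Sum all words
Raw sum = 29031 + 21314 + 49206 + 62104 = 161655
Step 2: Fold carry: (30583 + 2) = 30585
One's complement = ~30585 & 0xFFFF = 34950

34950


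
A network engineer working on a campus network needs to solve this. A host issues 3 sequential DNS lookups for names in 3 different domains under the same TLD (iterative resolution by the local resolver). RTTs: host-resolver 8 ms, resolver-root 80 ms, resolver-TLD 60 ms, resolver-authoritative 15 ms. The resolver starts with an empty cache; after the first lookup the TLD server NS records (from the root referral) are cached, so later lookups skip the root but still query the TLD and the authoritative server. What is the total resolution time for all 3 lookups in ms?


Lookup 1 (cold cache): local + root + TLD + auth = 8 + 80 + 60 + 15 = 163 ms
Lookups 2..3 (TLD NS cached -> skip root; new domain -> still ask TLD and auth): local + TLD + auth = 8 + 60 + 15 = 83 ms each
Remaining 2 lookups: 2 * 83 = 166 ms
Total = 163 + 166 = 329 ms

329


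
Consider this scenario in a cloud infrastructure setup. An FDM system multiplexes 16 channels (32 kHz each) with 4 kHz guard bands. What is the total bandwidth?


Given: 16 channels, 32 kHz each, guard = 4 kHz
Channel bandwidth = 16 * 32 = 512 kHz
Guard bands = 15 gaps * 4 kHz = 60 kHz
Total = 512 + 60 = 572 kHz

572


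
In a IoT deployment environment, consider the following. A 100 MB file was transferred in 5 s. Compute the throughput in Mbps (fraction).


Given: file = 100 MB, time = 5 s
File in Mb = 100 * 8 = 800 Mb
Throughput = 800 / 5 Mbps
Throughput = 160 Mbps

160


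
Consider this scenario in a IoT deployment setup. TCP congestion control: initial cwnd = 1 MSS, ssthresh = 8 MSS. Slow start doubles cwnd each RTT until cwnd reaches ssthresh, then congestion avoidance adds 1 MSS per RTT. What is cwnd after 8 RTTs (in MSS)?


RTT 0: cwnd = 1 MSS (initial)
RTT 1: cwnd = 2 MSS (slow start, doubled)
RTT 2: cwnd = 4 MSS (slow start, doubled)
RTT 3: cwnd = 8 MSS (slow start, doubled)
RTT 4: cwnd = 9 MSS (congestion avoidance, +1)
RTT 5: cwnd = 10 MSS (congestion avoidance, +1)
RTT 6: cwnd = 11 MSS (congestion avoidance, +1)
RTT 7: cwnd = 12 MSS (congestion avoidance, +1)
RTT 8: cwnd = 13 MSS (congestion avoidance, +1)

13


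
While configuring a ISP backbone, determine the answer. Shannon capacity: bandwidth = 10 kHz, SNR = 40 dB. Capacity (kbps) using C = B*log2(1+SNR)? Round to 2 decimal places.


Given: B = 10 kHz, SNR = 40 dB
SNR linear = 10^(40/10) = 10000
1 + SNR = 10001
log2(10001) = 13.2878566418
C = 10 * 1000 * 13.2878566418 = 132878.5664 bps
C = 132.878566 kbps -> 132.88 kbps (2 dp)

132.88


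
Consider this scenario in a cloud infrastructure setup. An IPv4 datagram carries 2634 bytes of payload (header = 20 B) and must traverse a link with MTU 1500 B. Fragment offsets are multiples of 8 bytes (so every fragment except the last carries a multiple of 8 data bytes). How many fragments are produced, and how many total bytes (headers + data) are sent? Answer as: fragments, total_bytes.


Max data per non-final fragment = floor((MTU - header)/8)*8 = floor((1500 - 20)/8)*8 = floor(1480/8)*8 = 1480 B
Final fragment needs no 8-byte alignment: it can carry up to MTU - header = 1480 B
Non-final fragments needed = ceil((payload - 1480) / 1480) = ceil(1154/1480) = ceil(0.7797) = 1
Number of fragments = 1 + 1 = 2
Fragment sizes (data): 1 * 1480 B + 1154 B (last, 1154 <= 1480 OK)
Total bytes sent = payload + n_frags * header = 2634 + 2*20 = 2634 + 40 = 2674 B

2, 2674


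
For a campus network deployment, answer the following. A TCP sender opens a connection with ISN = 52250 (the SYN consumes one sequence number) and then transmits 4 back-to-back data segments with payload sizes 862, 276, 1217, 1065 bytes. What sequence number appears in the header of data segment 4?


The SYN occupies sequence number ISN = 52250, so the first data byte is ISN + 1 = 52251.
SEQ of data segment i = (ISN + 1) + sum of payload sizes of segments 1..i-1.
Segment 1: SEQ = 52251, payload = 862 bytes
Segment 2: SEQ = 53113, payload = 276 bytes
Segment 3: SEQ = 53389, payload = 1217 bytes
Segment 4: SEQ = 54606, payload = 1065 bytes
SEQ of segment 4 = 52251 + 862 + 276 + 1217 = 54606

54606


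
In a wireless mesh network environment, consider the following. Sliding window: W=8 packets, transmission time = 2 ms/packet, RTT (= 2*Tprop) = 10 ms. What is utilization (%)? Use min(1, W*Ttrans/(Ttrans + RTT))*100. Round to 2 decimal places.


Given: W = 8, Ttrans = 2 ms, RTT = 10 ms (= 2 * Tprop, Tprop = 5 ms)
Cycle time = Ttrans + RTT = 2 + 10 = 12 ms (first packet sent until its ACK returns)
W * Ttrans = 8 * 2 = 16 ms of sending per cycle
W * Ttrans / (Ttrans + RTT) = 16 / 12 = 1.333333
U = min(1, 1.333333) = 1.000000
U% = 100.00%

100.00


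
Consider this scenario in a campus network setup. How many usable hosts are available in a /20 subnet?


Given: subnet mask /20
Host bits = 32 - 20 = 12
Total addresses = 2^12 = 4096
Usable hosts = 4096 - 2 (network + broadcast) = 4094

4094


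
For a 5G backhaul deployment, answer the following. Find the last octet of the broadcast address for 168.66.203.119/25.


Given: IP = 168.66.203.119, prefix = /25
Host bits = 32 - 25 = 7
Network last octet = 119 AND mask = 0
Host part size = 2^7 - 1 = 127
Broadcast last octet = 0 OR 127 = 127

127


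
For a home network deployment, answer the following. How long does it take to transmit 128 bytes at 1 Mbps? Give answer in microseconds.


Given: packet = 128 bytes, bandwidth = 1 Mbps
Packet in bits = 128 * 8 = 1024 bits
Bandwidth = 1 * 10^6 = 1000000 bps
Time = 1024 / 1000000 seconds
Time in us = 1024 * 10^6 / 1000000 = 1024

1024


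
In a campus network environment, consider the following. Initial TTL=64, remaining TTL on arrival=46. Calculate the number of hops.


Given: initial TTL = 64, received TTL = 46
Hops = initial TTL - received TTL
Hops = 64 - 46 = 18

18


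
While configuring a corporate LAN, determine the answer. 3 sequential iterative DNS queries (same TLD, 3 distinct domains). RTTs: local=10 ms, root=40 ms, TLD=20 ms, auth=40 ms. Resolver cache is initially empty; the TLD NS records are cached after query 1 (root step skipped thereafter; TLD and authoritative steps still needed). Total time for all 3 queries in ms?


Lookup 1 (cold cache): local + root + TLD + auth = 10 + 40 + 20 + 40 = 110 ms
Lookups 2..3 (TLD NS cached -> skip root; new domain -> still ask TLD and auth): local + TLD + auth = 10 + 20 + 40 = 70 ms each
Remaining 2 lookups: 2 * 70 = 140 ms
Total = 110 + 140 = 250 ms

250


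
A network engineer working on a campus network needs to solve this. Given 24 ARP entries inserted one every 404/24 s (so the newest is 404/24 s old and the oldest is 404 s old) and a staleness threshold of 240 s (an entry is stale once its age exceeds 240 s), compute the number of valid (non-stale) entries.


Ages are k * 404/24 s for k = 1..24 (spacing = 16.8333 s).
Entry k is valid iff k * 404/24 <= 240 iff k <= 24 * 240 / 404 = 14.2574
n_valid = floor(14.2574) = 14
(n_stale = 24 - 14 = 10)

14


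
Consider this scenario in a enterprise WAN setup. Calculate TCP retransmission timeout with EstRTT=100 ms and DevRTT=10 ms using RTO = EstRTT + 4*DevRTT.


Given: EstRTT = 100 ms, DevRTT = 10 ms
Timeout = EstRTT + 4 * DevRTT
4 * DevRTT = 4 * 10 = 40
Timeout = 100 + 40 = 140 ms

140


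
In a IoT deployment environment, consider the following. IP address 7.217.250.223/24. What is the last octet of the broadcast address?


Given: IP = 7.217.250.223, prefix = /24
Host bits = 32 - 24 = 8
Network last octet = 223 AND mask = 0
Host part size = 2^8 - 1 = 255
Broadcast last octet = 0 OR 255 = 255

255


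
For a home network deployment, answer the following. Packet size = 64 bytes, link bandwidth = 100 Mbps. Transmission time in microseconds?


Given: packet = 64 bytes, bandwidth = 100 Mbps
Packet in bits = 64 * 8 = 512 bits
Bandwidth = 100 * 10^6 = 100000000 bps
Time = 512 / 100000000 seconds
Time in us = 512 * 10^6 / 100000000 = 5.12

5.12


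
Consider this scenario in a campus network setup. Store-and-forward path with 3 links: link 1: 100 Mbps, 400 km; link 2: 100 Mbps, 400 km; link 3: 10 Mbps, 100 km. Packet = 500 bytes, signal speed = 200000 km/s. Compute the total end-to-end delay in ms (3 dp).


Packet = 500 bytes = 4000 bits. Store-and-forward: sum (t_trans + t_prop) per link.
Link 1: t_trans = 4000/(100*10^6) s = 0.0400 ms; t_prop = 400/200000 s = 2.0000 ms; subtotal = 2.0400 ms
Link 2: t_trans = 4000/(100*10^6) s = 0.0400 ms; t_prop = 400/200000 s = 2.0000 ms; subtotal = 2.0400 ms
Link 3: t_trans = 4000/(10*10^6) s = 0.4000 ms; t_prop = 100/200000 s = 0.5000 ms; subtotal = 0.9000 ms
End-to-end = 2.0400 + 2.0400 + 0.9000 = 4.9800 ms -> 4.980 ms (3 dp)

4.980


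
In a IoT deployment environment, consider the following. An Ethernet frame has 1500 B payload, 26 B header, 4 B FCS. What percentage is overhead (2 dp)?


Given: payload = 1500 B, header = 26 B, trailer = 4 B
Overhead bytes = header + trailer = 26 + 4 = 30
Total frame = payload + overhead = 1500 + 30 = 1530
Overhead % = 30 / 1530 * 100 = 1.9608% -> 1.96% (2 dp)

1.96


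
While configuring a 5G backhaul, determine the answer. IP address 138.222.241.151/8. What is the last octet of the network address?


Given: IP = 138.222.241.151, prefix = /8
Subnet mask = 255.0.0.0
Last octet of IP: 151
Last octet of mask: 0
Network last octet = 151 AND 0 = 0

0


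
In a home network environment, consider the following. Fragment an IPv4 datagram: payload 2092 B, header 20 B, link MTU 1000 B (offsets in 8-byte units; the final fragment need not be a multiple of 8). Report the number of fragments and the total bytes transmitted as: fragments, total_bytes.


Max data per non-final fragment = floor((MTU - header)/8)*8 = floor((1000 - 20)/8)*8 = floor(980/8)*8 = 976 B
Final fragment needs no 8-byte alignment: it can carry up to MTU - header = 980 B
Non-final fragments needed = ceil((payload - 980) / 976) = ceil(1112/976) = ceil(1.1393) = 2
Number of fragments = 2 + 1 = 3
Fragment sizes (data): 2 * 976 B + 140 B (last, 140 <= 980 OK)
Total bytes sent = payload + n_frags * header = 2092 + 3*20 = 2092 + 60 = 2152 B

3, 2152


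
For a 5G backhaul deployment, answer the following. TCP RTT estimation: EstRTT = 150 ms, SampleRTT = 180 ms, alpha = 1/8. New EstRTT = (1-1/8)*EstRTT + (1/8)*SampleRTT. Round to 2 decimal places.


Given: EstRTT = 150 ms, SampleRTT = 180 ms, alpha = 1/8
New EstRTT = (1 - alpha) * EstRTT + alpha * SampleRTT
(7/8) * 150 = 131.25
(1/8) * 180 = 22.5
New EstRTT = 131.25 + 22.5 = 153.75 ms -> 153.75 ms (2 dp)

153.75


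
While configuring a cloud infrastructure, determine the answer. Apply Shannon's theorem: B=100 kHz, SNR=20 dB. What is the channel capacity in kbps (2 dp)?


Given: B = 100 kHz, SNR = 20 dB
SNR linear = 10^(20/10) = 100
1 + SNR = 101
log2(101) = 6.6582114828
C = 100 * 1000 * 6.6582114828 = 665821.1483 bps
C = 665.821148 kbps -> 665.82 kbps (2 dp)

665.82


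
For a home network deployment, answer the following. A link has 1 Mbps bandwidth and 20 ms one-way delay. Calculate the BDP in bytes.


Given: bandwidth = 1 Mbps, delay = 20 ms
BDP in bits = 1 * 10^6 * 20 / 1000
BDP in bits = 20000
BDP in bytes = 20000 / 8 = 2500

2500


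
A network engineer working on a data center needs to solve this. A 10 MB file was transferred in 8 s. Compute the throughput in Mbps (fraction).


Given: file = 10 MB, time = 8 s
File in Mb = 10 * 8 = 80 Mb
Throughput = 80 / 8 Mbps
Throughput = 10 Mbps

10


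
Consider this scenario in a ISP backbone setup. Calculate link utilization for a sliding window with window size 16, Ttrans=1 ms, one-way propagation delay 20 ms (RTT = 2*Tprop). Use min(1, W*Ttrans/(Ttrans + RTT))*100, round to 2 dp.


Given: W = 16, Ttrans = 1 ms, RTT = 40 ms (= 2 * Tprop, Tprop = 20 ms)
Cycle time = Ttrans + RTT = 1 + 40 = 41 ms (first packet sent until its ACK returns)
W * Ttrans = 16 * 1 = 16 ms of sending per cycle
W * Ttrans / (Ttrans + RTT) = 16 / 41 = 0.390244
U = min(1, 0.390244) = 0.390244
U% = 39.02%

39.02


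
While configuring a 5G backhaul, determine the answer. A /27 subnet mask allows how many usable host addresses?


Given: subnet mask /27
Host bits = 32 - 27 = 5
Total addresses = 2^5 = 32
Usable hosts = 32 - 2 (network + broadcast) = 30

30


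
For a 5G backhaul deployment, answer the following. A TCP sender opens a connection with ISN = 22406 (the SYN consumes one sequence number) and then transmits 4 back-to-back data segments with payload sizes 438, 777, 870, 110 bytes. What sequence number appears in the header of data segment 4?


The SYN occupies sequence number ISN = 22406, so the first data byte is ISN + 1 = 22407.
SEQ of data segment i = (ISN + 1) + sum of payload sizes of segments 1..i-1.
Segment 1: SEQ = 22407, payload = 438 bytes
Segment 2: SEQ = 22845, payload = 777 bytes
Segment 3: SEQ = 23622, payload = 870 bytes
Segment 4: SEQ = 24492, payload = 110 bytes
SEQ of segment 4 = 22407 + 438 + 777 + 870 = 24492

24492


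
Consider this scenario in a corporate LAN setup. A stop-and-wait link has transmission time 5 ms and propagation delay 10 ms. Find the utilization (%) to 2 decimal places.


Given: Ttrans = 5 ms, Tprop = 10 ms
RTT = 2 * Tprop = 2 * 10 = 20 ms
U = Ttrans / (Ttrans + RTT)
U = 5 / (5 + 20)
U = 5 / 25 = 0.2
U% = 20.00%

20.00


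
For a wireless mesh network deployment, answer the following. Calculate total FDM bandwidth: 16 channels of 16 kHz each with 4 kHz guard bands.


Given: 16 channels, 16 kHz each, guard = 4 kHz
Channel bandwidth = 16 * 16 = 256 kHz
Guard bands = 15 gaps * 4 kHz = 60 kHz
Total = 256 + 60 = 316 kHz

316


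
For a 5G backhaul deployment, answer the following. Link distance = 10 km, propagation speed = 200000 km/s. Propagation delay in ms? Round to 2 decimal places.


Given: distance = 10 km, speed = 200000 km/s
Delay = distance / speed = 10 / 200000 seconds
Delay in ms = 10 * 1000 / 200000
Delay = 0.0500 ms
Rounded to 2 dp = 0.05 ms

0.05


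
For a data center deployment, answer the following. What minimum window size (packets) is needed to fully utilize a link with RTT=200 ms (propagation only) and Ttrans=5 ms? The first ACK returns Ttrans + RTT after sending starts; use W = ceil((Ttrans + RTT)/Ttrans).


Given: Ttrans = 5 ms, RTT = 200 ms (= 2 * Tprop, Tprop = 100 ms)
Time until first ACK returns = Ttrans + RTT = 5 + 200 = 205 ms
Need W * Ttrans >= Ttrans + RTT  ->  W >= (Ttrans + RTT) / Ttrans
(Ttrans + RTT) / Ttrans = 205 / 5 = 41
W_min = ceil(41) = 41

41


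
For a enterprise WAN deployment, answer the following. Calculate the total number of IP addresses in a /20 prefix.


Given: CIDR prefix /20
Host bits = 32 - 20 = 12
Total addresses = 2^12 = 4096

4096


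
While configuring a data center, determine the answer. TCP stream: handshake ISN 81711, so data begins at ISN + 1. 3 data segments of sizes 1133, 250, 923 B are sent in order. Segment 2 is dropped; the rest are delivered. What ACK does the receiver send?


SYN uses sequence number 81711; first data byte = ISN + 1 = 81712.
Segment 1: SEQ = 81712, len = 1133 B, covers [81712, 82844]
Segment 2: SEQ = 82845, len = 250 B, covers [82845, 83094] [LOST]
Segment 3: SEQ = 83095, len = 923 B, covers [83095, 84017]
In-order data received: bytes [81712, 82844] (segments 1..1).
Segment 2 missing -> gap begins at byte 82845; later segments buffered out of order.
Cumulative ACK = next expected in-order byte = 81712 + 1133 = 82845

82845


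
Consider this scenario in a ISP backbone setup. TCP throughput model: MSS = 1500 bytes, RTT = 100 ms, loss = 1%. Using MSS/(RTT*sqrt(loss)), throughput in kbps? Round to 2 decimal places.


Given: MSS = 1500 bytes, RTT = 100 ms, loss = 1%
RTT in seconds = 100 / 1000 = 0.1
Loss rate = 1% = 0.01
sqrt(loss) = sqrt(0.01) = 0.1
Throughput (bytes/s) = 1500 / (0.1 * 0.1) = 150000.0000
Throughput (kbps) = 150000.0000 * 8 / 1000 = 1200.000000 -> 1200.00 kbps (2 dp)

1200.00


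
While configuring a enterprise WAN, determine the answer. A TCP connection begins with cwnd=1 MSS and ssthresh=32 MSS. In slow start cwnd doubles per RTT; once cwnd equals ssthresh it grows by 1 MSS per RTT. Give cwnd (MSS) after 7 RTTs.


RTT 0: cwnd = 1 MSS (initial)
RTT 1: cwnd = 2 MSS (slow start, doubled)
RTT 2: cwnd = 4 MSS (slow start, doubled)
RTT 3: cwnd = 8 MSS (slow start, doubled)
RTT 4: cwnd = 16 MSS (slow start, doubled)
RTT 5: cwnd = 32 MSS (slow start, doubled)
RTT 6: cwnd = 33 MSS (congestion avoidance, +1)
RTT 7: cwnd = 34 MSS (congestion avoidance, +1)

34


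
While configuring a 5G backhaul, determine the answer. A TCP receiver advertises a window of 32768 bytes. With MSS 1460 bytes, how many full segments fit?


Given: RWND = 32768 bytes, MSS = 1460 bytes
Full segments = floor(RWND / MSS)
Full segments = floor(32768 / 1460)
Full segments = floor(22.4438) = 22

22


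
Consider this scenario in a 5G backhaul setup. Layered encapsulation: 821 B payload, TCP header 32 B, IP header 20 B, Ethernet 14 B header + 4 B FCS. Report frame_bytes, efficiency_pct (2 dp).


TCP segment = 821 + 32 = 853 B
IP packet = 853 + 20 = 873 B
Ethernet frame = 873 + 14 + 4 = 891 B
Efficiency = app / frame = 821 / 891 = 0.921437 = 92.1437% -> 92.14% (2 dp)

891, 92.14


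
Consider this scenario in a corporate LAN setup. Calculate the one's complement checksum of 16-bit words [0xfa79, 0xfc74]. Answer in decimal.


Given words: [0xfa79, 0xfc74]
Step 1: Sum all words
Raw sum = 64121 + 64628 = 128749
Step 2: Fold carry: (63213 + 1) = 63214
One's complement = ~63214 & 0xFFFF = 2321

2321


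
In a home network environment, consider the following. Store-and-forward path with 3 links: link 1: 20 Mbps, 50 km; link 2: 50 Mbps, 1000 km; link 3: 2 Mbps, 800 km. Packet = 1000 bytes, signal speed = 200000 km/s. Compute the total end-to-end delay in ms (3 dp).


Packet = 1000 bytes = 8000 bits. Store-and-forward: sum (t_trans + t_prop) per link.
Link 1: t_trans = 8000/(20*10^6) s = 0.4000 ms; t_prop = 50/200000 s = 0.2500 ms; subtotal = 0.6500 ms
Link 2: t_trans = 8000/(50*10^6) s = 0.1600 ms; t_prop = 1000/200000 s = 5.0000 ms; subtotal = 5.1600 ms
Link 3: t_trans = 8000/(2*10^6) s = 4.0000 ms; t_prop = 800/200000 s = 4.0000 ms; subtotal = 8.0000 ms
End-to-end = 0.6500 + 5.1600 + 8.0000 = 13.8100 ms -> 13.810 ms (3 dp)

13.810


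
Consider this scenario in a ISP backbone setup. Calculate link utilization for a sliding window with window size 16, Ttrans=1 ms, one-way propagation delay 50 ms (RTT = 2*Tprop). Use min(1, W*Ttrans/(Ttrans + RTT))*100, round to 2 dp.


Given: W = 16, Ttrans = 1 ms, RTT = 100 ms (= 2 * Tprop, Tprop = 50 ms)
Cycle time = Ttrans + RTT = 1 + 100 = 101 ms (first packet sent until its ACK returns)
W * Ttrans = 16 * 1 = 16 ms of sending per cycle
W * Ttrans / (Ttrans + RTT) = 16 / 101 = 0.158416
U = min(1, 0.158416) = 0.158416
U% = 15.84%

15.84
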